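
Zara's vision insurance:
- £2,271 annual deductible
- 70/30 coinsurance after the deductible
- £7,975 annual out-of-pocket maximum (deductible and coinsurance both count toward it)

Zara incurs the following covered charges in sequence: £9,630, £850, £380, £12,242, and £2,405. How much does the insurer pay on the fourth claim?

£9,114.70

#1 (£9,630): deductible takes £2,271, £7,359 remains; coinsurance £7,359 × 30% = £2,207.70. Cost to member: £4,478.70. OOP to date £4,478.70. Insurer: £9,630 − £4,478.70 = £5,151.30.
#2 (£850): deductible met; 30% of £850 = £255. Cost to member: £255. OOP to date £4,733.70. Plan pays £850 − £255 = £595.
#3 (£380): 30% coinsurance on £380 = £114. Member owes £114 (running OOP £4,847.70). Plan pays £380 − £114 = £266.
#4 (£12,242): deductible already satisfied, so member's share is 30% × £12,242 = £3,672.60. That would push OOP to £8,520.30, over the £7,975 cap, so member pays £7,975 − £4,847.70 = £3,127.30. Insurer: £12,242 − £3,127.30 = £9,114.70.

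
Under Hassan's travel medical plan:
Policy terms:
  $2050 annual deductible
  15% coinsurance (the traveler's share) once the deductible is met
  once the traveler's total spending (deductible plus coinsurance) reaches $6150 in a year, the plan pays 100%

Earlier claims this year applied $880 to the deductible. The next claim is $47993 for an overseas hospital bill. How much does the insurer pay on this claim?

Deductible still to meet: $2050 − $880 = $1170.
After the $1170 deductible portion, $47993 − $1170 = $46823 is subject to coinsurance.
15% of $46823 = $7023.45 falls to the traveler.
Traveler responsibility before any cap: $1170 + $7023.45 = $8193.45.
That would bring total out-of-pocket to $9073.45, past the $6150 cap. The traveler is capped at $6150 − $880 = $5270 on this claim.
Insurer pays the balance: $47993 − $5270 = $42723.

$42723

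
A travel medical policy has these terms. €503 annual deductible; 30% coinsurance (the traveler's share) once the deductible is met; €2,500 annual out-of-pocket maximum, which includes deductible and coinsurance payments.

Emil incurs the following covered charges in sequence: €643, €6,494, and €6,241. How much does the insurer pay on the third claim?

Claim 1 (€643): €503 finishes the deductible; €140 goes to coinsurance; 30% of €140 = €42. Traveler pays €545; OOP now €545. Insurer: €643 − €545 = €98.
Claim 2 (€6,494): deductible already satisfied, so traveler's share is 30% × €6,494 = €1,948.20. Traveler pays €1,948.20; OOP now €2,493.20. Plan pays €6,494 − €1,948.20 = €4,545.80.
Claim 3 (€6,241): deductible met; 30% of €6,241 = €1,872.30. OOP would hit €4,365.50 > €2,500, so the cap limits the traveler to €2,500 − €2,493.20 = €6.80. Plan pays €6,241 − €6.80 = €6,234.20.

€6,234.20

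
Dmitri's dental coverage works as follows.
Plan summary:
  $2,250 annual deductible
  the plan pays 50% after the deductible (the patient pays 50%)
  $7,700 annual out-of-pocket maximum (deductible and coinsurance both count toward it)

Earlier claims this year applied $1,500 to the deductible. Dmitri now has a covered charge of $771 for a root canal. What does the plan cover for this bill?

Deductible still to meet: $2,250 − $1,500 = $750.
After the $750 deductible portion, $771 − $750 = $21 is subject to coinsurance.
Coinsurance: $21 × 50% = $10.50.
Patient responsibility before any cap: $750 + $10.50 = $760.50.
Year-to-date out-of-pocket becomes $1,500 + $760.50 = $2,260.50, still under the $7,700 maximum, so no cap applies.
Insurer pays the balance: $771 − $760.50 = $10.50.

$10.50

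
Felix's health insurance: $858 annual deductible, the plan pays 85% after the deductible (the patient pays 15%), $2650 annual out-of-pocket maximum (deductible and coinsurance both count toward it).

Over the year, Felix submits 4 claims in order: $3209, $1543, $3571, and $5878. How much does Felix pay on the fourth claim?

$672.25

Claim 1 ($3209): $858 to deductible, leaving $2351; coinsurance $2351 × 15% = $352.65. Patient owes $1210.65 (running OOP $1210.65).
Claim 2 ($1543): deductible met; 15% of $1543 = $231.45. Patient owes $231.45 (running OOP $1442.10).
Claim 3 ($3571): 15% coinsurance on $3571 = $535.65. Patient owes $535.65 (running OOP $1977.75).
Claim 4 ($5878): deductible met; 15% of $5878 = $881.70. Adding that to $1977.75 gives $2859.45, past the $2650 cap; patient pays only $2650 − $1977.75 = $672.25.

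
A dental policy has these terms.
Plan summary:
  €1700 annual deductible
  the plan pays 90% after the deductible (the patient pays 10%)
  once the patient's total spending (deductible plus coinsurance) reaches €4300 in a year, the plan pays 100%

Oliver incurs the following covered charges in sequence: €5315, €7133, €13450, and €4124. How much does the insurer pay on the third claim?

Claim 1 — €5315: deductible takes €1700, €3615 remains; coinsurance €3615 × 10% = €361.50. Cost to patient: €2061.50. OOP to date €2061.50. Insurer: €5315 − €2061.50 = €3253.50.
Claim 2 — €7133: deductible met; 10% of €7133 = €713.30. Patient owes €713.30 (running OOP €2774.80). Insurer: €7133 − €713.30 = €6419.70.
Claim 3 — €13450: deductible already satisfied, so patient's share is 10% × €13450 = €1345. Cost to patient: €1345. OOP to date €4119.80. Plan pays €13450 − €1345 = €12105.

€12105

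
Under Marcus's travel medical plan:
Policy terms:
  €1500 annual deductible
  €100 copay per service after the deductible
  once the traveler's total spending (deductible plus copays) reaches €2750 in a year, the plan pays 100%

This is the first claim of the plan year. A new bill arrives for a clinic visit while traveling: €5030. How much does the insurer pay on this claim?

€3430

Deductible not yet touched, so the first €1500 of the bill goes to the deductible.
The remaining €3530 (= €5030 − €1500) moves to the copay.
Copay on this service: €100.
That puts the traveler's cost at €1500 + €100 = €1600 before any cap.
Year-to-date out-of-pocket becomes €0 + €1600 = €1600, still under the €2750 maximum, so no cap applies.
Insurer pays the balance: €5030 − €1600 = €3430.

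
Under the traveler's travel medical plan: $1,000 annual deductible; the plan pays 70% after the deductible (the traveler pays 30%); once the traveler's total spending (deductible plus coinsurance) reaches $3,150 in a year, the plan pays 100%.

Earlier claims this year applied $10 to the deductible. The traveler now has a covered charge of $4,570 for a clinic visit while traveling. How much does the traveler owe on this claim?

$2,064

Remaining deductible: $1,000 − $10 = $990.
The remaining $3,580 (= $4,570 − $990) moves to coinsurance.
Coinsurance: $3,580 × 30% = $1,074.
That puts the traveler's cost at $990 + $1,074 = $2,064 before any cap.
Cumulative spending $10 + $2,064 = $2,074 stays under the $3,150 maximum.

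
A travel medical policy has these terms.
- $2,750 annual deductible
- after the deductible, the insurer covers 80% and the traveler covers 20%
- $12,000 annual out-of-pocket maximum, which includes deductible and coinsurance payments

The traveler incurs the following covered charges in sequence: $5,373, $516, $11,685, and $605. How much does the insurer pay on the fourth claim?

#1 ($5,373): $2,750 to deductible, leaving $2,623; 20% of $2,623 = $524.60. Traveler owes $3,274.60 (running OOP $3,274.60). Plan pays $5,373 − $3,274.60 = $2,098.40.
#2 ($516): 20% coinsurance on $516 = $103.20. Traveler owes $103.20 (running OOP $3,377.80). Insurer: $516 − $103.20 = $412.80.
#3 ($11,685): 20% coinsurance on $11,685 = $2,337. Traveler owes $2,337 (running OOP $5,714.80). Plan pays $11,685 − $2,337 = $9,348.
#4 ($605): 20% coinsurance on $605 = $121. Cost to traveler: $121. OOP to date $5,835.80. Plan pays $605 − $121 = $484.

$484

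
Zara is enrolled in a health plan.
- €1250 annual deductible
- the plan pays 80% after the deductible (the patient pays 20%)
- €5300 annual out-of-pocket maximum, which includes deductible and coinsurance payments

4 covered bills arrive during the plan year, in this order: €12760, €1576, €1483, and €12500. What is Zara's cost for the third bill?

Bill 1, €12760: €1250 finishes the deductible; €11510 goes to coinsurance; coinsurance €11510 × 20% = €2302. Patient owes €3552 (running OOP €3552).
Bill 2, €1576: 20% coinsurance on €1576 = €315.20. Cost to patient: €315.20. OOP to date €3867.20.
Bill 3, €1483: deductible met; 20% of €1483 = €296.60. Patient pays €296.60; OOP now €4163.80.

€296.60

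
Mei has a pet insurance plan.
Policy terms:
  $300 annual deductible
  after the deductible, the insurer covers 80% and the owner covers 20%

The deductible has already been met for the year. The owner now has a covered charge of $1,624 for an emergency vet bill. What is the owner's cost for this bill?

$324.80

With the deductible met, the entire $1,624 is subject to coinsurance.
Owner's 20% share of $1,624 is $324.80.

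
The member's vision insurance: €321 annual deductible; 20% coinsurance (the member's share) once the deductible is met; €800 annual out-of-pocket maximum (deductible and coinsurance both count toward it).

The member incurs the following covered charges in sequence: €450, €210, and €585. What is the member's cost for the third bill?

€117

#1 (€450): €321 finishes the deductible; €129 goes to coinsurance; coinsurance €129 × 20% = €25.80. Cost to member: €346.80. OOP to date €346.80.
#2 (€210): deductible already satisfied, so member's share is 20% × €210 = €42. Member owes €42 (running OOP €388.80).
#3 (€585): deductible already satisfied, so member's share is 20% × €585 = €117. Member owes €117 (running OOP €505.80).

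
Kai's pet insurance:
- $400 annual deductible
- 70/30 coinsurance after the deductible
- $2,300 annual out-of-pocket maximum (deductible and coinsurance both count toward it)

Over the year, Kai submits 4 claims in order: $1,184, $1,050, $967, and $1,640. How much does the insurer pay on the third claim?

$676.90

Bill 1, $1,184: $400 finishes the deductible; $784 goes to coinsurance; 30% of $784 = $235.20. Owner pays $635.20; OOP now $635.20. Plan pays $1,184 − $635.20 = $548.80.
Bill 2, $1,050: deductible already satisfied, so owner's share is 30% × $1,050 = $315. Owner owes $315 (running OOP $950.20). Insurer: $1,050 − $315 = $735.
Bill 3, $967: deductible already satisfied, so owner's share is 30% × $967 = $290.10. Owner pays $290.10; OOP now $1,240.30. Plan pays $967 − $290.10 = $676.90.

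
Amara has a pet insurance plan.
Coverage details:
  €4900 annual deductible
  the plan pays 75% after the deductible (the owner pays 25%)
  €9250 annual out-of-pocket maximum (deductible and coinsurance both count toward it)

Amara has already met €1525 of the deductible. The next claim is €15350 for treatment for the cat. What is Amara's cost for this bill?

€6368.75

Remaining deductible: €4900 − €1525 = €3375.
That leaves €15350 − €3375 = €11975 for coinsurance.
25% of €11975 = €2993.75 falls to the owner.
Owner responsibility before any cap: €3375 + €2993.75 = €6368.75.
Year-to-date out-of-pocket becomes €1525 + €6368.75 = €7893.75, still under the €9250 maximum, so no cap applies.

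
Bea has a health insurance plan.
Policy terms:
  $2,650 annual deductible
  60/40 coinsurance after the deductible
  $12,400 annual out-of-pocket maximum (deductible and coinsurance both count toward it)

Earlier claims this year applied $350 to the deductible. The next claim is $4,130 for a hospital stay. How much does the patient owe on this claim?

$3,032

Remaining deductible: $2,650 − $350 = $2,300.
The remaining $1,830 (= $4,130 − $2,300) moves to coinsurance.
Patient's 40% share of $1,830 is $732.
So the patient owes $2,300 + $732 = $3,032 before any cap.
Year-to-date out-of-pocket becomes $350 + $3,032 = $3,382, still under the $12,400 maximum, so no cap applies.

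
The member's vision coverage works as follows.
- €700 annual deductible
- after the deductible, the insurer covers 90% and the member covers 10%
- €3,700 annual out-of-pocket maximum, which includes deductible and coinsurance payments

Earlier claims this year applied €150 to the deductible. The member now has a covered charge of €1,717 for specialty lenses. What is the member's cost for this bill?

€666.70

€150 of the €700 deductible is already met, leaving €550.
After the €550 deductible portion, €1,717 − €550 = €1,167 is subject to coinsurance.
10% of €1,167 = €116.70 falls to the member.
Member responsibility before any cap: €550 + €116.70 = €666.70.
Cumulative spending €150 + €666.70 = €816.70 stays under the €3,700 maximum.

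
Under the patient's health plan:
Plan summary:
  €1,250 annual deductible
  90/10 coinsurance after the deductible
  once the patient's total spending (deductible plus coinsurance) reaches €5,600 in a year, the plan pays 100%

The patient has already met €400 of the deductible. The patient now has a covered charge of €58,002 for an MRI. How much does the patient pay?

€5,200

Deductible still to meet: €1,250 − €400 = €850.
After the €850 deductible portion, €58,002 − €850 = €57,152 is subject to coinsurance.
10% of €57,152 = €5,715.20 falls to the patient.
Patient responsibility before any cap: €850 + €5,715.20 = €6,565.20.
Adding €6,565.20 to the €400 already spent would give €6,965.20, which exceeds the €5,600 cap; the patient pays just €5,600 − €400 = €5,200.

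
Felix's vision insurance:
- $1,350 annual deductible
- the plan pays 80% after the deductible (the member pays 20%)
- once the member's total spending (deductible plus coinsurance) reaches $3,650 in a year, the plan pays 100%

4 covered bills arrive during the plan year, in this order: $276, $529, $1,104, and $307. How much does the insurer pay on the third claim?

Claim 1 — $276: fully absorbed by the deductible. Cost to member: $276. OOP to date $276. Insurer: $276 − $276 = $0.
Claim 2 — $529: all of it applies to the deductible. Member owes $529 (running OOP $805). Plan pays $529 − $529 = $0.
Claim 3 — $1,104: $545 to deductible, leaving $559; coinsurance $559 × 20% = $111.80. Member pays $656.80; OOP now $1,461.80. Plan pays $1,104 − $656.80 = $447.20.

$447.20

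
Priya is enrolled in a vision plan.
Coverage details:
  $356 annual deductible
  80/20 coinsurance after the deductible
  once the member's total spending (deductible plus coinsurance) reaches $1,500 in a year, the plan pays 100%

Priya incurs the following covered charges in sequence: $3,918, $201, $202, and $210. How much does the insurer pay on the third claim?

Claim 1 — $3,918: $356 to deductible, leaving $3,562; member's 20% is $712.40. Member pays $1,068.40; OOP now $1,068.40. Plan pays $3,918 − $1,068.40 = $2,849.60.
Claim 2 — $201: deductible already satisfied, so member's share is 20% × $201 = $40.20. Member owes $40.20 (running OOP $1,108.60). Insurer: $201 − $40.20 = $160.80.
Claim 3 — $202: 20% coinsurance on $202 = $40.40. Member pays $40.40; OOP now $1,149. Plan pays $202 − $40.40 = $161.60.

$161.60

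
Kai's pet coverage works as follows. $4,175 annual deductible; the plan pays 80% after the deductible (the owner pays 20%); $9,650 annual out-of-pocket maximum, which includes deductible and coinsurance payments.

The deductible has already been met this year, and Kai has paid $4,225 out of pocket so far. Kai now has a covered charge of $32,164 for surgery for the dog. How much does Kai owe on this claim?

With the deductible met, the entire $32,164 is subject to coinsurance.
Owner's 20% share of $32,164 is $6,432.80.
Year-to-date out-of-pocket would reach $4,225 + $6,432.80 = $10,657.80, above the $9,650 maximum, so the owner pays only $9,650 − $4,225 = $5,425.

$5,425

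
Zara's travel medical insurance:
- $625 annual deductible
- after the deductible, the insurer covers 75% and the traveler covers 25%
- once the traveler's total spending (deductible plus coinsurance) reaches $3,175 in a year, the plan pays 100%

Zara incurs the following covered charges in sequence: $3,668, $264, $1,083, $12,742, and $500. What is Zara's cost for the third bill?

$270.75

Bill 1, $3,668: $625 to deductible, leaving $3,043; traveler's 25% is $760.75. Traveler pays $1,385.75; OOP now $1,385.75.
Bill 2, $264: deductible met; 25% of $264 = $66. Traveler pays $66; OOP now $1,451.75.
Bill 3, $1,083: 25% coinsurance on $1,083 = $270.75. Cost to traveler: $270.75. OOP to date $1,722.50.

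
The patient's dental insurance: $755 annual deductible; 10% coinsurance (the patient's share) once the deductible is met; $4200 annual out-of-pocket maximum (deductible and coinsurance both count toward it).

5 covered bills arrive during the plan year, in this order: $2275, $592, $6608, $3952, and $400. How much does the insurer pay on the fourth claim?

Claim 1 — $2275: deductible takes $755, $1520 remains; 10% of $1520 = $152. Patient pays $907; OOP now $907. Insurer: $2275 − $907 = $1368.
Claim 2 — $592: deductible already satisfied, so patient's share is 10% × $592 = $59.20. Patient owes $59.20 (running OOP $966.20). Plan pays $592 − $59.20 = $532.80.
Claim 3 — $6608: 10% coinsurance on $6608 = $660.80. Patient pays $660.80; OOP now $1627. Insurer: $6608 − $660.80 = $5947.20.
Claim 4 — $3952: deductible met; 10% of $3952 = $395.20. Patient owes $395.20 (running OOP $2022.20). Plan pays $3952 − $395.20 = $3556.80.

$3556.80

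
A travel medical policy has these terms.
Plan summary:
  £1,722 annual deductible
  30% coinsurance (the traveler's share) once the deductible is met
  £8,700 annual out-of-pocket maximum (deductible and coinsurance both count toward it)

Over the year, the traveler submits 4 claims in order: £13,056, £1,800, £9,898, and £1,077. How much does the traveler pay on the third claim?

Claim 1 (£13,056): £1,722 finishes the deductible; £11,334 goes to coinsurance; traveler's 30% is £3,400.20. Cost to traveler: £5,122.20. OOP to date £5,122.20.
Claim 2 (£1,800): deductible met; 30% of £1,800 = £540. Cost to traveler: £540. OOP to date £5,662.20.
Claim 3 (£9,898): deductible already satisfied, so traveler's share is 30% × £9,898 = £2,969.40. Traveler pays £2,969.40; OOP now £8,631.60.

£2,969.40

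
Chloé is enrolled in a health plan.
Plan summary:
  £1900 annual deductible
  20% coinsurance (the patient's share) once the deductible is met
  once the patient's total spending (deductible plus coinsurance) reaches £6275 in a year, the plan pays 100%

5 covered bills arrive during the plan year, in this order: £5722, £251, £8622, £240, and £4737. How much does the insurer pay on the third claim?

£6897.60

Claim 1 (£5722): £1900 to deductible, leaving £3822; 20% of £3822 = £764.40. Cost to patient: £2664.40. OOP to date £2664.40. Insurer: £5722 − £2664.40 = £3057.60.
Claim 2 (£251): deductible already satisfied, so patient's share is 20% × £251 = £50.20. Patient pays £50.20; OOP now £2714.60. Insurer: £251 − £50.20 = £200.80.
Claim 3 (£8622): 20% coinsurance on £8622 = £1724.40. Cost to patient: £1724.40. OOP to date £4439. Plan pays £8622 − £1724.40 = £6897.60.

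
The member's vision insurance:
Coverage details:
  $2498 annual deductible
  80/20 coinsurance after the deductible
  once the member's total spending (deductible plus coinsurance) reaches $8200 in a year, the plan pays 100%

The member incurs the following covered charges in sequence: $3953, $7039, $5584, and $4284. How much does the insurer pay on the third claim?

$4467.20

#1 ($3953): $2498 to deductible, leaving $1455; coinsurance $1455 × 20% = $291. Member pays $2789; OOP now $2789. Insurer: $3953 − $2789 = $1164.
#2 ($7039): deductible already satisfied, so member's share is 20% × $7039 = $1407.80. Cost to member: $1407.80. OOP to date $4196.80. Plan pays $7039 − $1407.80 = $5631.20.
#3 ($5584): deductible already satisfied, so member's share is 20% × $5584 = $1116.80. Member owes $1116.80 (running OOP $5313.60). Insurer: $5584 − $1116.80 = $4467.20.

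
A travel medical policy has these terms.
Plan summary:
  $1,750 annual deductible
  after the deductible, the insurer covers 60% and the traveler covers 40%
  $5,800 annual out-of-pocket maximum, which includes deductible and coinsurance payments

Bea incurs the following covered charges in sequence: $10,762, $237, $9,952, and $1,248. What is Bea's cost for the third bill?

Bill 1, $10,762: $1,750 finishes the deductible; $9,012 goes to coinsurance; 40% of $9,012 = $3,604.80. Traveler pays $5,354.80; OOP now $5,354.80.
Bill 2, $237: deductible met; 40% of $237 = $94.80. Traveler pays $94.80; OOP now $5,449.60.
Bill 3, $9,952: deductible already satisfied, so traveler's share is 40% × $9,952 = $3,980.80. Adding that to $5,449.60 gives $9,430.40, past the $5,800 cap; traveler pays only $5,800 − $5,449.60 = $350.40.

$350.40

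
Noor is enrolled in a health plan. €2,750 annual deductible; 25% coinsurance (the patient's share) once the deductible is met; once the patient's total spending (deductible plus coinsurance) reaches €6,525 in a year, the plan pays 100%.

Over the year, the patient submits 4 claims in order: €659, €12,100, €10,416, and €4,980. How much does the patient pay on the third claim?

€1,272.75

Claim 1 — €659: fully absorbed by the deductible. Patient owes €659 (running OOP €659).
Claim 2 — €12,100: €2,091 to deductible, leaving €10,009; coinsurance €10,009 × 25% = €2,502.25. Patient pays €4,593.25; OOP now €5,252.25.
Claim 3 — €10,416: 25% coinsurance on €10,416 = €2,604. Adding that to €5,252.25 gives €7,856.25, past the €6,525 cap; patient pays only €6,525 − €5,252.25 = €1,272.75.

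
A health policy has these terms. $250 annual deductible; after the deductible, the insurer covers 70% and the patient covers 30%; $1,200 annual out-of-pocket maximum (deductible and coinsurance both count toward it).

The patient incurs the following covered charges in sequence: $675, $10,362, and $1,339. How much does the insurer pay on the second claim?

Claim 1 ($675): deductible takes $250, $425 remains; patient's 30% is $127.50. Patient owes $377.50 (running OOP $377.50). Insurer: $675 − $377.50 = $297.50.
Claim 2 ($10,362): 30% coinsurance on $10,362 = $3,108.60. That would push OOP to $3,486.10, over the $1,200 cap, so patient pays $1,200 − $377.50 = $822.50. Insurer: $10,362 − $822.50 = $9,539.50.

$9,539.50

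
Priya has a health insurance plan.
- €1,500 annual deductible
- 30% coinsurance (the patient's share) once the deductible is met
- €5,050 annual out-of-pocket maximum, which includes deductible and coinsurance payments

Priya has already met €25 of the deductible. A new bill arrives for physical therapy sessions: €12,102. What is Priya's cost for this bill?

€4,663.10

Remaining deductible: €1,500 − €25 = €1,475.
The remaining €10,627 (= €12,102 − €1,475) moves to coinsurance.
Coinsurance: €10,627 × 30% = €3,188.10.
Patient responsibility before any cap: €1,475 + €3,188.10 = €4,663.10.
Cumulative spending €25 + €4,663.10 = €4,688.10 stays under the €5,050 maximum.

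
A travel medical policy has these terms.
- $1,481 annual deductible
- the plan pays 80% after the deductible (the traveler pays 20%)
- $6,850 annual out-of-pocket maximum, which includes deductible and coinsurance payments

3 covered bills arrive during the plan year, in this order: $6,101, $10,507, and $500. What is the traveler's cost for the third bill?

$100

Bill 1, $6,101: $1,481 finishes the deductible; $4,620 goes to coinsurance; traveler's 20% is $924. Traveler owes $2,405 (running OOP $2,405).
Bill 2, $10,507: deductible already satisfied, so traveler's share is 20% × $10,507 = $2,101.40. Cost to traveler: $2,101.40. OOP to date $4,506.40.
Bill 3, $500: deductible already satisfied, so traveler's share is 20% × $500 = $100. Traveler owes $100 (running OOP $4,606.40).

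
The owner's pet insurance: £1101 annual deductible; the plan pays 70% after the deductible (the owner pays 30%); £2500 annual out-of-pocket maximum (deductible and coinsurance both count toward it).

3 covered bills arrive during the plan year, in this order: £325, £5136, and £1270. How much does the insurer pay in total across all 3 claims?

Bill 1, £325: fully absorbed by the deductible. Owner pays £325; OOP now £325. Insurer: £325 − £325 = £0.
Bill 2, £5136: £776 finishes the deductible; £4360 goes to coinsurance; 30% of £4360 = £1308. Owner owes £2084 (running OOP £2409). Plan pays £5136 − £2084 = £3052.
Bill 3, £1270: deductible met; 30% of £1270 = £381. OOP would hit £2790 > £2500, so the cap limits the owner to £2500 − £2409 = £91. Insurer: £1270 − £91 = £1179.
Insurer total = bills − owner's total = £6731 − £2500 = £4231.

£4231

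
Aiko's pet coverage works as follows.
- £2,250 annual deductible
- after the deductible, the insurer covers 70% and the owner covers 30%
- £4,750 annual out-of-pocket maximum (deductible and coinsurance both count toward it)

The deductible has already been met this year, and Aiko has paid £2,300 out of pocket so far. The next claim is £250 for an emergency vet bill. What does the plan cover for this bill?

£175

The deductible is already satisfied, so the full bill goes to coinsurance.
30% of £250 = £75 falls to the owner.
Cumulative spending £2,300 + £75 = £2,375 stays under the £4,750 maximum.
The plan picks up £250 − £75 = £175.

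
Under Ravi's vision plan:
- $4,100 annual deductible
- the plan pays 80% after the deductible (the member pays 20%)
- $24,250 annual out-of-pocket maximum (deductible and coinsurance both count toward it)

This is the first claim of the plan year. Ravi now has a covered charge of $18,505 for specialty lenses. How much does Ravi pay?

$6,981

The full $4,100 deductible is still open; $4,100 of this bill applies to it.
The remaining $14,405 (= $18,505 − $4,100) moves to coinsurance.
Member's 20% share of $14,405 is $2,881.
That puts the member's cost at $4,100 + $2,881 = $6,981 before any cap.
Cumulative spending $0 + $6,981 = $6,981 stays under the $24,250 maximum.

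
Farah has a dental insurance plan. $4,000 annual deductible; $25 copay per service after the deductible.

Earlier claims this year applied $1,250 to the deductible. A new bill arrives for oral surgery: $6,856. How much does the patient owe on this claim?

$2,775

$1,250 of the $4,000 deductible is already met, leaving $2,750.
That leaves $6,856 − $2,750 = $4,106 for the copay.
Copay on this service: $25.
That puts the patient's cost at $2,750 + $25 = $2,775.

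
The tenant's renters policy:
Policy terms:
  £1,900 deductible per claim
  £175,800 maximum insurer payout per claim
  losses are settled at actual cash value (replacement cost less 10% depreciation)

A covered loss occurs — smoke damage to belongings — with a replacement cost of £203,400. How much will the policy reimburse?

Actual cash value after 10% depreciation: £203,400 × 90% = £183,060.
After the deductible, £183,060 − £1,900 = £181,160 remains.
£181,160 exceeds the £175,800 limit, so the insurer pays the limit: £175,800.

£175,800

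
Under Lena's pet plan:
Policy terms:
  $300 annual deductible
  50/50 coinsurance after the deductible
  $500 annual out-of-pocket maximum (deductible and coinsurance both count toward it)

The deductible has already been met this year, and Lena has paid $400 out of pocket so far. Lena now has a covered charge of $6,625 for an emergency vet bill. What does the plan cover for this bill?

$6,525

The deductible is already satisfied, so the full bill goes to coinsurance.
50% of $6,625 = $3,312.50 falls to the owner.
Year-to-date out-of-pocket would reach $400 + $3,312.50 = $3,712.50, above the $500 maximum, so the owner pays only $500 − $400 = $100.
Insurer pays the balance: $6,625 − $100 = $6,525.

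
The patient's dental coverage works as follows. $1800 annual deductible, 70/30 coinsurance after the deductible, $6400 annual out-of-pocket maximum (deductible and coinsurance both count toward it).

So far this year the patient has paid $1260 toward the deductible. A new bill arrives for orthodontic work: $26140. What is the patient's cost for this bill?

$5140

$1260 of the $1800 deductible is already met, leaving $540.
That leaves $26140 − $540 = $25600 for coinsurance.
Coinsurance: $25600 × 30% = $7680.
That puts the patient's cost at $540 + $7680 = $8220 before any cap.
Adding $8220 to the $1260 already spent would give $9480, which exceeds the $6400 cap; the patient pays just $6400 − $1260 = $5140.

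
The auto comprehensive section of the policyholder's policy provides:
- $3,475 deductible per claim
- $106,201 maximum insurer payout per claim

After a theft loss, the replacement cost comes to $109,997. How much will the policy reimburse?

Subtract the deductible: $109,997 − $3,475 = $106,522.
The $106,201 per-incident cap binds; insurer pays $106,201.

$106,201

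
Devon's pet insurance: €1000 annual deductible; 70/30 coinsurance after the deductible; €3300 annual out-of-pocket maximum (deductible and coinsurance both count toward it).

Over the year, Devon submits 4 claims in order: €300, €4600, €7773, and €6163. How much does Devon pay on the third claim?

€1130

Claim 1 — €300: all of it applies to the deductible. Owner pays €300; OOP now €300.
Claim 2 — €4600: deductible takes €700, €3900 remains; 30% of €3900 = €1170. Cost to owner: €1870. OOP to date €2170.
Claim 3 — €7773: deductible met; 30% of €7773 = €2331.90. That would push OOP to €4501.90, over the €3300 cap, so owner pays €3300 − €2170 = €1130.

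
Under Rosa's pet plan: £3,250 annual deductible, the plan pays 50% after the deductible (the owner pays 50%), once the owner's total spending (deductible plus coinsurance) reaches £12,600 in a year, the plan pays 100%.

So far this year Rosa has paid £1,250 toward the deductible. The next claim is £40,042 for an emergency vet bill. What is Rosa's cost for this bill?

Deductible still to meet: £3,250 − £1,250 = £2,000.
After the £2,000 deductible portion, £40,042 − £2,000 = £38,042 is subject to coinsurance.
Owner's 50% share of £38,042 is £19,021.
So the owner owes £2,000 + £19,021 = £21,021 before any cap.
That would bring total out-of-pocket to £22,271, past the £12,600 cap. The owner is capped at £12,600 − £1,250 = £11,350 on this claim.

£11,350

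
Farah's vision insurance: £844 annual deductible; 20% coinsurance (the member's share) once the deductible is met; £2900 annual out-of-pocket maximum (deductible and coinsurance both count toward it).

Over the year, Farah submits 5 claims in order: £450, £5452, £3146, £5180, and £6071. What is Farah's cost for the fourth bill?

£415.20

Bill 1, £450: entire amount goes to the deductible. Member pays £450; OOP now £450.
Bill 2, £5452: £394 finishes the deductible; £5058 goes to coinsurance; coinsurance £5058 × 20% = £1011.60. Member owes £1405.60 (running OOP £1855.60).
Bill 3, £3146: deductible already satisfied, so member's share is 20% × £3146 = £629.20. Member pays £629.20; OOP now £2484.80.
Bill 4, £5180: 20% coinsurance on £5180 = £1036. Adding that to £2484.80 gives £3520.80, past the £2900 cap; member pays only £2900 − £2484.80 = £415.20.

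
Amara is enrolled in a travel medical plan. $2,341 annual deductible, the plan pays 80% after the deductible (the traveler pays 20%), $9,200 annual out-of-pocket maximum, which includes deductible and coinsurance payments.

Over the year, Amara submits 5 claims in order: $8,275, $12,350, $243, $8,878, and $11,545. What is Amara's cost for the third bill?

#1 ($8,275): $2,341 finishes the deductible; $5,934 goes to coinsurance; coinsurance $5,934 × 20% = $1,186.80. Traveler pays $3,527.80; OOP now $3,527.80.
#2 ($12,350): 20% coinsurance on $12,350 = $2,470. Traveler pays $2,470; OOP now $5,997.80.
#3 ($243): 20% coinsurance on $243 = $48.60. Traveler pays $48.60; OOP now $6,046.40.

$48.60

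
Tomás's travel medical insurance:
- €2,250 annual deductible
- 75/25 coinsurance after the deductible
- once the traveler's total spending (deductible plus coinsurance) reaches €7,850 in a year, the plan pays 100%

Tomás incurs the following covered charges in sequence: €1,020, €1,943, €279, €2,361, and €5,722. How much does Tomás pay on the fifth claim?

€1,430.50

Claim 1 (€1,020): fully absorbed by the deductible. Traveler owes €1,020 (running OOP €1,020).
Claim 2 (€1,943): €1,230 to deductible, leaving €713; coinsurance €713 × 25% = €178.25. Cost to traveler: €1,408.25. OOP to date €2,428.25.
Claim 3 (€279): 25% coinsurance on €279 = €69.75. Traveler pays €69.75; OOP now €2,498.
Claim 4 (€2,361): deductible already satisfied, so traveler's share is 25% × €2,361 = €590.25. Traveler pays €590.25; OOP now €3,088.25.
Claim 5 (€5,722): 25% coinsurance on €5,722 = €1,430.50. Traveler owes €1,430.50 (running OOP €4,518.75).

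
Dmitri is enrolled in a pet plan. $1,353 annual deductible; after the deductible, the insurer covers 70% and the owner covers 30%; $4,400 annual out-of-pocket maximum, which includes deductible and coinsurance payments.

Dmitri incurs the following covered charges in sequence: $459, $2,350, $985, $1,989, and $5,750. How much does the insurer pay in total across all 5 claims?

Claim 1 — $459: all of it applies to the deductible. Owner owes $459 (running OOP $459). Insurer: $459 − $459 = $0.
Claim 2 — $2,350: $894 finishes the deductible; $1,456 goes to coinsurance; 30% of $1,456 = $436.80. Owner pays $1,330.80; OOP now $1,789.80. Insurer: $2,350 − $1,330.80 = $1,019.20.
Claim 3 — $985: deductible already satisfied, so owner's share is 30% × $985 = $295.50. Owner pays $295.50; OOP now $2,085.30. Plan pays $985 − $295.50 = $689.50.
Claim 4 — $1,989: deductible already satisfied, so owner's share is 30% × $1,989 = $596.70. Owner pays $596.70; OOP now $2,682. Insurer: $1,989 − $596.70 = $1,392.30.
Claim 5 — $5,750: deductible met; 30% of $5,750 = $1,725. OOP would hit $4,407 > $4,400, so the cap limits the owner to $4,400 − $2,682 = $1,718. Plan pays $5,750 − $1,718 = $4,032.
Insurer total: $0 + $1,019.20 + $689.50 + $1,392.30 + $4,032 = $7,133.

$7,133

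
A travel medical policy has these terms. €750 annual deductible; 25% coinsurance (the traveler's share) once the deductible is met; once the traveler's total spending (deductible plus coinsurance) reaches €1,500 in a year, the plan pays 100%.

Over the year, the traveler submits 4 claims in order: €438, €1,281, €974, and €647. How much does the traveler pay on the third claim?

Claim 1 — €438: entire amount goes to the deductible. Traveler pays €438; OOP now €438.
Claim 2 — €1,281: €312 finishes the deductible; €969 goes to coinsurance; 25% of €969 = €242.25. Traveler owes €554.25 (running OOP €992.25).
Claim 3 — €974: deductible already satisfied, so traveler's share is 25% × €974 = €243.50. Traveler pays €243.50; OOP now €1,235.75.

€243.50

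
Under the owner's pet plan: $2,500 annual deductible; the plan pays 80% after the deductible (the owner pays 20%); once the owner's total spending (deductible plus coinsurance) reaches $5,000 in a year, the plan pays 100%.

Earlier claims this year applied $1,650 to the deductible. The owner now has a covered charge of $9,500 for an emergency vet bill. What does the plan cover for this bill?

$6,920

Deductible still to meet: $2,500 − $1,650 = $850.
That leaves $9,500 − $850 = $8,650 for coinsurance.
20% of $8,650 = $1,730 falls to the owner.
So the owner owes $850 + $1,730 = $2,580 before any cap.
Cumulative spending $1,650 + $2,580 = $4,230 stays under the $5,000 maximum.
The insurer covers the remainder: $9,500 − $2,580 = $6,920.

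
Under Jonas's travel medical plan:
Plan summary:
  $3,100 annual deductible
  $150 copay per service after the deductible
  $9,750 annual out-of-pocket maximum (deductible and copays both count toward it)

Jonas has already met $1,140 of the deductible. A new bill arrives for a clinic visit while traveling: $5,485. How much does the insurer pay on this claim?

$3,375

Deductible still to meet: $3,100 − $1,140 = $1,960.
After the $1,960 deductible portion, $5,485 − $1,960 = $3,525 is subject to the copay.
Copay on this service: $150.
Traveler responsibility before any cap: $1,960 + $150 = $2,110.
Cumulative spending $1,140 + $2,110 = $3,250 stays under the $9,750 maximum.
The plan picks up $5,485 − $2,110 = $3,375.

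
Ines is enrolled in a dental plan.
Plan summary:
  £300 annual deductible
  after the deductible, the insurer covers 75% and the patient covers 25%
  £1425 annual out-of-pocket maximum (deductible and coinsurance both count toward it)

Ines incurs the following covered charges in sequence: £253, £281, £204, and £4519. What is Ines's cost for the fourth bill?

Claim 1 — £253: entire amount goes to the deductible. Patient pays £253; OOP now £253.
Claim 2 — £281: £47 finishes the deductible; £234 goes to coinsurance; coinsurance £234 × 25% = £58.50. Cost to patient: £105.50. OOP to date £358.50.
Claim 3 — £204: 25% coinsurance on £204 = £51. Cost to patient: £51. OOP to date £409.50.
Claim 4 — £4519: deductible met; 25% of £4519 = £1129.75. That would push OOP to £1539.25, over the £1425 cap, so patient pays £1425 − £409.50 = £1015.50.

£1015.50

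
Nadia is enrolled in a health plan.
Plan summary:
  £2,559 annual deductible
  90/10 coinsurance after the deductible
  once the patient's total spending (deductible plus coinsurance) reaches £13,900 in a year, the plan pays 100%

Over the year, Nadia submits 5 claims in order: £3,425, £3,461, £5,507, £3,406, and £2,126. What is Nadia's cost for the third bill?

£550.70

Bill 1, £3,425: £2,559 finishes the deductible; £866 goes to coinsurance; patient's 10% is £86.60. Patient owes £2,645.60 (running OOP £2,645.60).
Bill 2, £3,461: deductible met; 10% of £3,461 = £346.10. Cost to patient: £346.10. OOP to date £2,991.70.
Bill 3, £5,507: deductible already satisfied, so patient's share is 10% × £5,507 = £550.70. Patient owes £550.70 (running OOP £3,542.40).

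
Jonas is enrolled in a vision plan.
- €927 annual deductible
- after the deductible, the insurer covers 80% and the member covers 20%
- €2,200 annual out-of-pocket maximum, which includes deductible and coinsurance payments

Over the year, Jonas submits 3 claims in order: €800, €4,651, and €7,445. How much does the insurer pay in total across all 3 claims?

€10,696

Bill 1, €800: entire amount goes to the deductible. Member owes €800 (running OOP €800). Plan pays €800 − €800 = €0.
Bill 2, €4,651: €127 to deductible, leaving €4,524; 20% of €4,524 = €904.80. Cost to member: €1,031.80. OOP to date €1,831.80. Plan pays €4,651 − €1,031.80 = €3,619.20.
Bill 3, €7,445: deductible already satisfied, so member's share is 20% × €7,445 = €1,489. That would push OOP to €3,320.80, over the €2,200 cap, so member pays €2,200 − €1,831.80 = €368.20. Plan pays €7,445 − €368.20 = €7,076.80.
Insurer total = bills − member's total = €12,896 − €2,200 = €10,696.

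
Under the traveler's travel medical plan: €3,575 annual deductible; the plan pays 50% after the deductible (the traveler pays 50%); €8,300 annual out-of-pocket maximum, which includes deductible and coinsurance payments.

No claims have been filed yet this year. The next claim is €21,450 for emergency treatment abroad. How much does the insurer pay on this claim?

€13,150

Nothing has been paid toward the €3,575 deductible, so the first €3,575 of this charge is applied there.
After the €3,575 deductible portion, €21,450 − €3,575 = €17,875 is subject to coinsurance.
Coinsurance: €17,875 × 50% = €8,937.50.
Traveler responsibility before any cap: €3,575 + €8,937.50 = €12,512.50.
Year-to-date out-of-pocket would reach €0 + €12,512.50 = €12,512.50, above the €8,300 maximum, so the traveler pays only €8,300 − €0 = €8,300.
The insurer covers the remainder: €21,450 − €8,300 = €13,150.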